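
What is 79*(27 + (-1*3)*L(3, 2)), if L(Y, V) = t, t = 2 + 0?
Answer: 1659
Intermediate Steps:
t = 2
L(Y, V) = 2
79*(27 + (-1*3)*L(3, 2)) = 79*(27 - 1*3*2) = 79*(27 - 3*2) = 79*(27 - 6) = 79*21 = 1659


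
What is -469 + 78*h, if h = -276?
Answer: -21997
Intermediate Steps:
-469 + 78*h = -469 + 78*(-276) = -469 - 21528 = -21997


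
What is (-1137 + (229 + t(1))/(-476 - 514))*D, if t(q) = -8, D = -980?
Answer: 110333398/99 ≈ 1.1145e+6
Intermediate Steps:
(-1137 + (229 + t(1))/(-476 - 514))*D = (-1137 + (229 - 8)/(-476 - 514))*(-980) = (-1137 + 221/(-990))*(-980) = (-1137 + 221*(-1/990))*(-980) = (-1137 - 221/990)*(-980) = -1125851/990*(-980) = 110333398/99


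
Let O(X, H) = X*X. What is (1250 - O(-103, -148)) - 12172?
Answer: -21531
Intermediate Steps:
O(X, H) = X²
(1250 - O(-103, -148)) - 12172 = (1250 - 1*(-103)²) - 12172 = (1250 - 1*10609) - 12172 = (1250 - 10609) - 12172 = -9359 - 12172 = -21531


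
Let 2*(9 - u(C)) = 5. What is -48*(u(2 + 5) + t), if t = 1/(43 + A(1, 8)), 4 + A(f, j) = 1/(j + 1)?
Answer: -6891/22 ≈ -313.23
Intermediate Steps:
A(f, j) = -4 + 1/(1 + j) (A(f, j) = -4 + 1/(j + 1) = -4 + 1/(1 + j))
u(C) = 13/2 (u(C) = 9 - 1/2*5 = 9 - 5/2 = 13/2)
t = 9/352 (t = 1/(43 + (-3 - 4*8)/(1 + 8)) = 1/(43 + (-3 - 32)/9) = 1/(43 + (1/9)*(-35)) = 1/(43 - 35/9) = 1/(352/9) = 9/352 ≈ 0.025568)
-48*(u(2 + 5) + t) = -48*(13/2 + 9/352) = -48*2297/352 = -6891/22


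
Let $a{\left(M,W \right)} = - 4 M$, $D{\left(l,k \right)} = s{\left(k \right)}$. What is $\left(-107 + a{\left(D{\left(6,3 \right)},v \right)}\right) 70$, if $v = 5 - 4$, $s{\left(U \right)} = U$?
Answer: $-8330$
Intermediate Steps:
$D{\left(l,k \right)} = k$
$v = 1$
$\left(-107 + a{\left(D{\left(6,3 \right)},v \right)}\right) 70 = \left(-107 - 12\right) 70 = \left(-119\right) 70 = -8330$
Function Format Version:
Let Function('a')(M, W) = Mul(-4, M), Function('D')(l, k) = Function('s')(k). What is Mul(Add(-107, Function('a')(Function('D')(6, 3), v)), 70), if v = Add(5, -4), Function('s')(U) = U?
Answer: -8330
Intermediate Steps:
Function('D')(l, k) = k
v = 1
Mul(Add(-107, Function('a')(Function('D')(6, 3), v)), 70) = Mul(Add(-107, Mul(-4, 3)), 70) = Mul(Add(-107, -12), 70) = Mul(-119, 70) = -8330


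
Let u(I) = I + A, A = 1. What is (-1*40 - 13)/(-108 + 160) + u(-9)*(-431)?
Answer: 179243/52 ≈ 3447.0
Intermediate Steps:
u(I) = 1 + I (u(I) = I + 1 = 1 + I)
(-1*40 - 13)/(-108 + 160) + u(-9)*(-431) = (-1*40 - 13)/(-108 + 160) + (1 - 9)*(-431) = (-40 - 13)/52 - 8*(-431) = -53*1/52 + 3448 = -53/52 + 3448 = 179243/52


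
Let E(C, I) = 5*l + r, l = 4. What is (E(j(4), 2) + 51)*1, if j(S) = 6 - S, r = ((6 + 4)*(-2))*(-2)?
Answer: 111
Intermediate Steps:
r = 40 (r = (10*(-2))*(-2) = -20*(-2) = 40)
E(C, I) = 60 (E(C, I) = 5*4 + 40 = 20 + 40 = 60)
(E(j(4), 2) + 51)*1 = (60 + 51)*1 = 111*1 = 111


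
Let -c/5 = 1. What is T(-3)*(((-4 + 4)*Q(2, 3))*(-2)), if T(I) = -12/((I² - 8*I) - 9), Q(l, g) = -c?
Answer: 0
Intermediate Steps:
c = -5 (c = -5*1 = -5)
Q(l, g) = 5 (Q(l, g) = -1*(-5) = 5)
T(I) = -12/(-9 + I² - 8*I)
T(-3)*(((-4 + 4)*Q(2, 3))*(-2)) = (12/(9 - 1*(-3)² + 8*(-3)))*(((-4 + 4)*5)*(-2)) = (12/(9 - 1*9 - 24))*((0*5)*(-2)) = (12/(9 - 9 - 24))*(0*(-2)) = (12/(-24))*0 = (12*(-1/24))*0 = -½*0 = 0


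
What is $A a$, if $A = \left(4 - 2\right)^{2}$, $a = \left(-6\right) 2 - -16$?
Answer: $16$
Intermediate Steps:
$a = 4$ ($a = -12 + 16 = 4$)
$A = 4$ ($A = 2^{2} = 4$)
$A a = 4 \cdot 4 = 16$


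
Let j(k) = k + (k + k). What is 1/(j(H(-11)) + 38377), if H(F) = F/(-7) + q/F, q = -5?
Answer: 77/2955497 ≈ 2.6053e-5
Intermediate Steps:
H(F) = -5/F - F/7 (H(F) = F/(-7) - 5/F = F*(-⅐) - 5/F = -F/7 - 5/F = -5/F - F/7)
j(k) = 3*k (j(k) = k + 2*k = 3*k)
1/(j(H(-11)) + 38377) = 1/(3*(-5/(-11) - ⅐*(-11)) + 38377) = 1/(3*(-5*(-1/11) + 11/7) + 38377) = 1/(3*(5/11 + 11/7) + 38377) = 1/(3*(156/77) + 38377) = 1/(468/77 + 38377) = 1/(2955497/77) = 77/2955497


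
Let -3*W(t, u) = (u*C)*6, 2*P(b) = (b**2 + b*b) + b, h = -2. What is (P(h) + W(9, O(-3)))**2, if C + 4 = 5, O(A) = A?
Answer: 81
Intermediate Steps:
C = 1 (C = -4 + 5 = 1)
P(b) = b**2 + b/2 (P(b) = ((b**2 + b*b) + b)/2 = ((b**2 + b**2) + b)/2 = (2*b**2 + b)/2 = (b + 2*b**2)/2 = b**2 + b/2)
W(t, u) = -2*u (W(t, u) = -u*1*6/3 = -u*6/3 = -2*u)
(P(h) + W(9, O(-3)))**2 = (-2*(1/2 - 2) - 2*(-3))**2 = (-2*(-3/2) + 6)**2 = (3 + 6)**2 = 9**2 = 81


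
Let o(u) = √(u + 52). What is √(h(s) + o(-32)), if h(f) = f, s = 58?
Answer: √(58 + 2*√5) ≈ 7.9039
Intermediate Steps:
o(u) = √(52 + u)
√(h(s) + o(-32)) = √(58 + √(52 - 32)) = √(58 + √20) = √(58 + 2*√5)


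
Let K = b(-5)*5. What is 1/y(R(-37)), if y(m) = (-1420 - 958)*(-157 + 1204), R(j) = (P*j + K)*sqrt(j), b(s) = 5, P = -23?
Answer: -1/2489766 ≈ -4.0164e-7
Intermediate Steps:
K = 25 (K = 5*5 = 25)
R(j) = sqrt(j)*(25 - 23*j) (R(j) = (-23*j + 25)*sqrt(j) = (25 - 23*j)*sqrt(j) = sqrt(j)*(25 - 23*j))
y(m) = -2489766 (y(m) = -2378*1047 = -2489766)
1/y(R(-37)) = 1/(-2489766) = -1/2489766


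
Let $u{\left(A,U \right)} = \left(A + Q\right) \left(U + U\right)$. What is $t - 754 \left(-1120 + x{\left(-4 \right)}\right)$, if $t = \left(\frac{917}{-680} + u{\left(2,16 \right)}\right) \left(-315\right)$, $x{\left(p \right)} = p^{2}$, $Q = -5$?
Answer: $\frac{117378987}{136} \approx 8.6308 \cdot 10^{5}$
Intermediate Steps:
$u{\left(A,U \right)} = 2 U \left(-5 + A\right)$ ($u{\left(A,U \right)} = \left(A - 5\right) \left(U + U\right) = \left(-5 + A\right) 2 U = 2 U \left(-5 + A\right)$)
$t = \frac{4170411}{136}$ ($t = \left(\frac{917}{-680} + 2 \cdot 16 \left(-5 + 2\right)\right) \left(-315\right) = \left(917 \left(- \frac{1}{680}\right) + 2 \cdot 16 \left(-3\right)\right) \left(-315\right) = \left(- \frac{917}{680} - 96\right) \left(-315\right) = \left(- \frac{66197}{680}\right) \left(-315\right) = \frac{4170411}{136} \approx 30665.0$)
$t - 754 \left(-1120 + x{\left(-4 \right)}\right) = \frac{4170411}{136} - 754 \left(-1120 + \left(-4\right)^{2}\right) = \frac{4170411}{136} - 754 \left(-1120 + 16\right) = \frac{4170411}{136} - 754 \left(-1104\right) = \frac{4170411}{136} - -832416 = \frac{4170411}{136} + 832416 = \frac{117378987}{136}$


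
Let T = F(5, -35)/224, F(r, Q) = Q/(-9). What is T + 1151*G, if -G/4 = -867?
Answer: 1149600389/288 ≈ 3.9917e+6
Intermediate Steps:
F(r, Q) = -Q/9 (F(r, Q) = Q*(-1/9) = -Q/9)
T = 5/288 (T = -1/9*(-35)/224 = (35/9)*(1/224) = 5/288 ≈ 0.017361)
G = 3468 (G = -4*(-867) = 3468)
T + 1151*G = 5/288 + 1151*3468 = 5/288 + 3991668 = 1149600389/288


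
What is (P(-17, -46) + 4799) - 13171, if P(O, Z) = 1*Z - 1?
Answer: -8419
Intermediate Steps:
P(O, Z) = -1 + Z (P(O, Z) = Z - 1 = -1 + Z)
(P(-17, -46) + 4799) - 13171 = ((-1 - 46) + 4799) - 13171 = (-47 + 4799) - 13171 = 4752 - 13171 = -8419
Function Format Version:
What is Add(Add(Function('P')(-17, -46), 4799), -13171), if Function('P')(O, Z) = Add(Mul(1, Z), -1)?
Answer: -8419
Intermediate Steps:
Function('P')(O, Z) = Add(-1, Z) (Function('P')(O, Z) = Add(Z, -1) = Add(-1, Z))
Add(Add(Function('P')(-17, -46), 4799), -13171) = Add(Add(Add(-1, -46), 4799), -13171) = Add(Add(-47, 4799), -13171) = Add(4752, -13171) = -8419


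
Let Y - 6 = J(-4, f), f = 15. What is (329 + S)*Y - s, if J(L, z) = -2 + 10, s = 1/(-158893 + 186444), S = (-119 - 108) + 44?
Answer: 56314243/27551 ≈ 2044.0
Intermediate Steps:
S = -183 (S = -227 + 44 = -183)
s = 1/27551 ≈ 3.6296e-5
J(L, z) = 8
Y = 14 (Y = 6 + 8 = 14)
(329 + S)*Y - s = (329 - 183)*14 - 1*1/27551 = 146*14 - 1/27551 = 2044 - 1/27551 = 56314243/27551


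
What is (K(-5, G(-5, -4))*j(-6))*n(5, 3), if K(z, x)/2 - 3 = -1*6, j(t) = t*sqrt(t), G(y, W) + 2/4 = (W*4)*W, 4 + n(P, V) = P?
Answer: 36*I*sqrt(6) ≈ 88.182*I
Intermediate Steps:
n(P, V) = -4 + P
G(y, W) = -1/2 + 4*W**2 (G(y, W) = -1/2 + (W*4)*W = -1/2 + (4*W)*W = -1/2 + 4*W**2)
j(t) = t**(3/2)
K(z, x) = -6 (K(z, x) = 6 + 2*(-1*6) = 6 + 2*(-6) = 6 - 12 = -6)
(K(-5, G(-5, -4))*j(-6))*n(5, 3) = (-(-36)*I*sqrt(6))*(-4 + 5) = -(-36)*I*sqrt(6)*1 = (36*I*sqrt(6))*1 = 36*I*sqrt(6)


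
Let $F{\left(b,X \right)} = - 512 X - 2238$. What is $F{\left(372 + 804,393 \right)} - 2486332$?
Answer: $-2689786$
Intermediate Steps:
$F{\left(b,X \right)} = -2238 - 512 X$
$F{\left(372 + 804,393 \right)} - 2486332 = \left(-2238 - 201216\right) - 2486332 = -203454 - 2486332 = -2689786$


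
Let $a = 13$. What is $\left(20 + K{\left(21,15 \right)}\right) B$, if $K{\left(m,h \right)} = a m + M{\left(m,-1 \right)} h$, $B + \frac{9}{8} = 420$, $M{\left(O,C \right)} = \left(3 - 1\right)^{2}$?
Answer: $\frac{1182903}{8} \approx 1.4786 \cdot 10^{5}$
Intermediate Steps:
$M{\left(O,C \right)} = 4$ ($M{\left(O,C \right)} = 2^{2} = 4$)
$B = \frac{3351}{8}$ ($B = - \frac{9}{8} + 420 = \frac{3351}{8} \approx 418.88$)
$K{\left(m,h \right)} = 4 h + 13 m$ ($K{\left(m,h \right)} = 13 m + 4 h = 4 h + 13 m$)
$\left(20 + K{\left(21,15 \right)}\right) B = \left(20 + \left(4 \cdot 15 + 13 \cdot 21\right)\right) \frac{3351}{8} = \left(20 + \left(60 + 273\right)\right) \frac{3351}{8} = \left(20 + 333\right) \frac{3351}{8} = 353 \cdot \frac{3351}{8} = \frac{1182903}{8}$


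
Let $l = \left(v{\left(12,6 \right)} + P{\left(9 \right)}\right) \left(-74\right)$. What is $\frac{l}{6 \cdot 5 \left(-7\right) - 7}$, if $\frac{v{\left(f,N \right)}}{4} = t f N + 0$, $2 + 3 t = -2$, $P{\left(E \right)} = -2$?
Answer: $- \frac{28564}{217} \approx -131.63$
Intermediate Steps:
$t = - \frac{4}{3}$ ($t = - \frac{2}{3} + \frac{1}{3} \left(-2\right) = - \frac{2}{3} - \frac{2}{3} = - \frac{4}{3} \approx -1.3333$)
$v{\left(f,N \right)} = - \frac{16 N f}{3}$ ($v{\left(f,N \right)} = 4 \left(- \frac{4 f}{3} N + 0\right) = 4 \left(- \frac{4 N f}{3} + 0\right) = 4 \left(- \frac{4 N f}{3}\right) = - \frac{16 N f}{3}$)
$l = 28564$ ($l = \left(\left(- \frac{16}{3}\right) 6 \cdot 12 - 2\right) \left(-74\right) = \left(-384 - 2\right) \left(-74\right) = \left(-386\right) \left(-74\right) = 28564$)
$\frac{l}{6 \cdot 5 \left(-7\right) - 7} = \frac{28564}{6 \cdot 5 \left(-7\right) - 7} = \frac{28564}{6 \left(-35\right) - 7} = \frac{28564}{-210 - 7} = \frac{28564}{-217} = 28564 \left(- \frac{1}{217}\right) = - \frac{28564}{217}$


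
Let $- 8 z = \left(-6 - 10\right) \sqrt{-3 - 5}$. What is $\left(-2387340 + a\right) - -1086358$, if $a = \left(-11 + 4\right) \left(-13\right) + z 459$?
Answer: $-1300891 + 1836 i \sqrt{2} \approx -1.3009 \cdot 10^{6} + 2596.5 i$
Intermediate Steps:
$z = 4 i \sqrt{2}$ ($z = - \frac{\left(-6 - 10\right) \sqrt{-3 - 5}}{8} = - \frac{\left(-16\right) \sqrt{-8}}{8} = - \frac{\left(-16\right) 2 i \sqrt{2}}{8} = - \frac{\left(-32\right) i \sqrt{2}}{8} = 4 i \sqrt{2} \approx 5.6569 i$)
$a = 91 + 1836 i \sqrt{2}$ ($a = \left(-11 + 4\right) \left(-13\right) + 4 i \sqrt{2} \cdot 459 = \left(-7\right) \left(-13\right) + 1836 i \sqrt{2} = 91 + 1836 i \sqrt{2} \approx 91.0 + 2596.5 i$)
$\left(-2387340 + a\right) - -1086358 = \left(-2387340 + \left(91 + 1836 i \sqrt{2}\right)\right) - -1086358 = \left(-2387249 + 1836 i \sqrt{2}\right) + 1086358 = -1300891 + 1836 i \sqrt{2}$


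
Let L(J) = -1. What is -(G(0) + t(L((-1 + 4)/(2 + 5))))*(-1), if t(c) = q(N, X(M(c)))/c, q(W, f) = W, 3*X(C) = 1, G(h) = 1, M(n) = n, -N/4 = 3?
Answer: 13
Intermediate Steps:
N = -12 (N = -4*3 = -12)
X(C) = ⅓ (X(C) = (⅓)*1 = ⅓)
t(c) = -12/c
-(G(0) + t(L((-1 + 4)/(2 + 5))))*(-1) = -(1 - 12/(-1))*(-1) = -(1 - 12*(-1))*(-1) = -(1 + 12)*(-1) = -13*(-1) = -1*(-13) = 13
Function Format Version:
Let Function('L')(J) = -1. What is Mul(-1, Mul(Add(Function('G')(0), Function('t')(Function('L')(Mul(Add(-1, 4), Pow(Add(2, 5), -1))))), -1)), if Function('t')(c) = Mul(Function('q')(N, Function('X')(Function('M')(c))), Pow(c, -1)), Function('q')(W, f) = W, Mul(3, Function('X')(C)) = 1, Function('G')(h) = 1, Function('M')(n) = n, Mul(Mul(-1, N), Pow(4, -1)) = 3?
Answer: 13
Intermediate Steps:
N = -12 (N = Mul(-4, 3) = -12)
Function('X')(C) = Rational(1, 3) (Function('X')(C) = Mul(Rational(1, 3), 1) = Rational(1, 3))
Function('t')(c) = Mul(-12, Pow(c, -1))
Mul(-1, Mul(Add(Function('G')(0), Function('t')(Function('L')(Mul(Add(-1, 4), Pow(Add(2, 5), -1))))), -1)) = Mul(-1, Mul(Add(1, Mul(-12, Pow(-1, -1))), -1)) = Mul(-1, Mul(Add(1, Mul(-12, -1)), -1)) = Mul(-1, Mul(Add(1, 12), -1)) = Mul(-1, Mul(13, -1)) = Mul(-1, -13) = 13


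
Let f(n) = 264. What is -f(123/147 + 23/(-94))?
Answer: -264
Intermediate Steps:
-f(123/147 + 23/(-94)) = -1*264 = -264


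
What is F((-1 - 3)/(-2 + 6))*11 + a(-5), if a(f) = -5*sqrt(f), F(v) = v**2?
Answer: 11 - 5*I*sqrt(5) ≈ 11.0 - 11.18*I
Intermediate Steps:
F((-1 - 3)/(-2 + 6))*11 + a(-5) = ((-1 - 3)/(-2 + 6))**2*11 - 5*I*sqrt(5) = (-4/4)**2*11 - 5*I*sqrt(5) = (-4*1/4)**2*11 - 5*I*sqrt(5) = (-1)**2*11 - 5*I*sqrt(5) = 1*11 - 5*I*sqrt(5) = 11 - 5*I*sqrt(5)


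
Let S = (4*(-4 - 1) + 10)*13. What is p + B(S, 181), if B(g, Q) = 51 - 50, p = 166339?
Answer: 166340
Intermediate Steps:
S = -130 (S = (4*(-5) + 10)*13 = (-20 + 10)*13 = -10*13 = -130)
B(g, Q) = 1
p + B(S, 181) = 166339 + 1 = 166340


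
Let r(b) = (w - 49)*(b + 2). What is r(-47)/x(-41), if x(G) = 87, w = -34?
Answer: 1245/29 ≈ 42.931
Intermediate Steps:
r(b) = -166 - 83*b (r(b) = (-34 - 49)*(b + 2) = -83*(2 + b) = -166 - 83*b)
r(-47)/x(-41) = (-166 - 83*(-47))/87 = (-166 + 3901)*(1/87) = 3735*(1/87) = 1245/29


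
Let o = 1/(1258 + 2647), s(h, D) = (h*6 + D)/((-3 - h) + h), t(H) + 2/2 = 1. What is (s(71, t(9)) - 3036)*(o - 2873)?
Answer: 35654185392/3905 ≈ 9.1304e+6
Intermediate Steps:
t(H) = 0 (t(H) = -1 + 1 = 0)
s(h, D) = -2*h - D/3 (s(h, D) = (6*h + D)/(-3) = (D + 6*h)*(-⅓) = -2*h - D/3)
o = 1/3905 ≈ 0.00025608
(s(71, t(9)) - 3036)*(o - 2873) = ((-2*71 - ⅓*0) - 3036)*(1/3905 - 2873) = ((-142 + 0) - 3036)*(-11219064/3905) = (-142 - 3036)*(-11219064/3905) = -3178*(-11219064/3905) = 35654185392/3905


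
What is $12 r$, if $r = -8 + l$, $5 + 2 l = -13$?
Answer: $-204$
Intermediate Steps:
$l = -9$ ($l = - \frac{5}{2} + \frac{1}{2} \left(-13\right) = - \frac{5}{2} - \frac{13}{2} = -9$)
$r = -17$ ($r = -8 - 9 = -17$)
$12 r = 12 \left(-17\right) = -204$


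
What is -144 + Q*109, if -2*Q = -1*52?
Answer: 2690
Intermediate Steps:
Q = 26 (Q = -(-1)*52/2 = -½*(-52) = 26)
-144 + Q*109 = -144 + 26*109 = -144 + 2834 = 2690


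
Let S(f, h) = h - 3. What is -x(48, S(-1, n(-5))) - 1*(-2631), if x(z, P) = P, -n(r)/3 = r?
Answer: 2619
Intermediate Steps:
n(r) = -3*r
S(f, h) = -3 + h
-x(48, S(-1, n(-5))) - 1*(-2631) = -(-3 - 3*(-5)) - 1*(-2631) = -(-3 + 15) + 2631 = -1*12 + 2631 = -12 + 2631 = 2619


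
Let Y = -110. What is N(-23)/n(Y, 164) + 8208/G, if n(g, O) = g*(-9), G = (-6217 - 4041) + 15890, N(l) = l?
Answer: 22717/15840 ≈ 1.4342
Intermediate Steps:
G = 5632 (G = -10258 + 15890 = 5632)
n(g, O) = -9*g
N(-23)/n(Y, 164) + 8208/G = -23/((-9*(-110))) + 8208/5632 = -23/990 + 8208*(1/5632) = -23*1/990 + 513/352 = -23/990 + 513/352 = 22717/15840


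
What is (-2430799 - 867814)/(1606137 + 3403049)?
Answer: -3298613/5009186 ≈ -0.65851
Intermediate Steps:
(-2430799 - 867814)/(1606137 + 3403049) = -3298613/5009186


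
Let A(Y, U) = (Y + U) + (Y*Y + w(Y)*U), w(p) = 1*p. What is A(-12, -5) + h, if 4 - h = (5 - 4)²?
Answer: 190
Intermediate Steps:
w(p) = p
h = 3 (h = 4 - (5 - 4)² = 4 - 1*1² = 4 - 1*1 = 4 - 1 = 3)
A(Y, U) = U + Y + Y² + U*Y (A(Y, U) = (Y + U) + (Y*Y + Y*U) = (U + Y) + (Y² + U*Y) = U + Y + Y² + U*Y)
A(-12, -5) + h = (-5 - 12 + (-12)² - 5*(-12)) + 3 = (-5 - 12 + 144 + 60) + 3 = 187 + 3 = 190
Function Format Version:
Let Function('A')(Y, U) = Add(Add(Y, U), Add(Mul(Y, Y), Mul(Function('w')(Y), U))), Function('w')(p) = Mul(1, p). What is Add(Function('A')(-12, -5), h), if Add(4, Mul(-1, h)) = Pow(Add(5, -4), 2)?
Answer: 190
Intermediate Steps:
Function('w')(p) = p
h = 3 (h = Add(4, Mul(-1, Pow(Add(5, -4), 2))) = Add(4, Mul(-1, Pow(1, 2))) = Add(4, Mul(-1, 1)) = Add(4, -1) = 3)
Function('A')(Y, U) = Add(U, Y, Pow(Y, 2), Mul(U, Y)) (Function('A')(Y, U) = Add(Add(Y, U), Add(Mul(Y, Y), Mul(Y, U))) = Add(Add(U, Y), Add(Pow(Y, 2), Mul(U, Y))) = Add(U, Y, Pow(Y, 2), Mul(U, Y)))
Add(Function('A')(-12, -5), h) = Add(Add(-5, -12, Pow(-12, 2), Mul(-5, -12)), 3) = Add(Add(-5, -12, 144, 60), 3) = Add(187, 3) = 190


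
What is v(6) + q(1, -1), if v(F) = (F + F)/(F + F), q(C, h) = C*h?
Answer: 0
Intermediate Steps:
v(F) = 1 (v(F) = (2*F)/((2*F)) = (2*F)*(1/(2*F)) = 1)
v(6) + q(1, -1) = 1 + 1*(-1) = 1 - 1 = 0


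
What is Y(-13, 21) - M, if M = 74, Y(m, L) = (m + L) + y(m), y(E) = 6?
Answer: -60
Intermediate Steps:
Y(m, L) = 6 + L + m (Y(m, L) = (m + L) + 6 = (L + m) + 6 = 6 + L + m)
Y(-13, 21) - M = (6 + 21 - 13) - 1*74 = 14 - 74 = -60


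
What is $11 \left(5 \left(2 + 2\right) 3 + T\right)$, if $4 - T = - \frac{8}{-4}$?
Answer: $682$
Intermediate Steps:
$T = 2$ ($T = 4 - - \frac{8}{-4} = 4 - \left(-8\right) \left(- \frac{1}{4}\right) = 4 - 2 = 2$)
$11 \left(5 \left(2 + 2\right) 3 + T\right) = 11 \left(5 \left(2 + 2\right) 3 + 2\right) = 11 \left(5 \cdot 4 \cdot 3 + 2\right) = 11 \left(5 \cdot 12 + 2\right) = 11 \left(60 + 2\right) = 11 \cdot 62 = 682$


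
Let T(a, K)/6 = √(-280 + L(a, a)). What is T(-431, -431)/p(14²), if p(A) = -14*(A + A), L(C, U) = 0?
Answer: -3*I*√70/1372 ≈ -0.018294*I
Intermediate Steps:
p(A) = -28*A
T(a, K) = 12*I*√70 (T(a, K) = 6*√(-280 + 0) = 6*√(-280) = 6*(2*I*√70) = 12*I*√70)
T(-431, -431)/p(14²) = (12*I*√70)/((-28*14²)) = (12*I*√70)/((-28*196)) = (12*I*√70)/(-5488) = (12*I*√70)*(-1/5488) = -3*I*√70/1372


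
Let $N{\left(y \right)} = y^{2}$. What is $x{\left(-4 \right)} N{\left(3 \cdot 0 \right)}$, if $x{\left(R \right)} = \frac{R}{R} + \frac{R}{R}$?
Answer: $0$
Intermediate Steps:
$x{\left(R \right)} = 2$ ($x{\left(R \right)} = 1 + 1 = 2$)
$x{\left(-4 \right)} N{\left(3 \cdot 0 \right)} = 2 \left(3 \cdot 0\right)^{2} = 2 \cdot 0^{2} = 2 \cdot 0 = 0$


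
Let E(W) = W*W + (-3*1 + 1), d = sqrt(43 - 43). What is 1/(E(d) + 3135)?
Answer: 1/3133 ≈ 0.00031918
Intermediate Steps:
d = 0 (d = sqrt(0) = 0)
E(W) = -2 + W**2 (E(W) = W**2 + (-3 + 1) = W**2 - 2 = -2 + W**2)
1/(E(d) + 3135) = 1/((-2 + 0**2) + 3135) = 1/((-2 + 0) + 3135) = 1/(-2 + 3135) = 1/3133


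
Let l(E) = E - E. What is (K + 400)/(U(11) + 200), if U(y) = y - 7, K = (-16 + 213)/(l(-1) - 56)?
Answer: 7401/3808 ≈ 1.9435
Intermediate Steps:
l(E) = 0
K = -197/56 (K = (-16 + 213)/(0 - 56) = 197/(-56) = 197*(-1/56) = -197/56 ≈ -3.5179)
U(y) = -7 + y
(K + 400)/(U(11) + 200) = (-197/56 + 400)/((-7 + 11) + 200) = 22203/(56*(4 + 200)) = (22203/56)/204 = (22203/56)*(1/204) = 7401/3808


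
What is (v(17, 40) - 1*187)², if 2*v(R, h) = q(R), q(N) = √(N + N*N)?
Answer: 70091/2 - 561*√34 ≈ 31774.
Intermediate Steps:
q(N) = √(N + N²)
v(R, h) = √(R*(1 + R))/2
(v(17, 40) - 1*187)² = (√(17*(1 + 17))/2 - 1*187)² = (√(17*18)/2 - 187)² = (√306/2 - 187)² = ((3*√34)/2 - 187)² = (3*√34/2 - 187)² = (-187 + 3*√34/2)²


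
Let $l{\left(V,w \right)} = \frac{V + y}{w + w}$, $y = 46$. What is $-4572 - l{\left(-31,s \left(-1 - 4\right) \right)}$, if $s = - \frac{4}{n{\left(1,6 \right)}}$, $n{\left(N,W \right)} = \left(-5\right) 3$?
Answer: $- \frac{36531}{8} \approx -4566.4$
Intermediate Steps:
$n{\left(N,W \right)} = -15$
$s = \frac{4}{15}$ ($s = - \frac{4}{-15} = \left(-4\right) \left(- \frac{1}{15}\right) = \frac{4}{15} \approx 0.26667$)
$l{\left(V,w \right)} = \frac{46 + V}{2 w}$ ($l{\left(V,w \right)} = \frac{V + 46}{w + w} = \frac{46 + V}{2 w}$)
$-4572 - l{\left(-31,s \left(-1 - 4\right) \right)} = -4572 - \frac{46 - 31}{2 \frac{4 \left(-1 - 4\right)}{15}} = -4572 - \frac{1}{2} \frac{1}{\frac{4}{15} \left(-5\right)} 15 = -4572 - \frac{1}{2} \frac{1}{- \frac{4}{3}} \cdot 15 = -4572 - \frac{1}{2} \left(- \frac{3}{4}\right) 15 = -4572 - - \frac{45}{8} = -4572 + \frac{45}{8} = - \frac{36531}{8}$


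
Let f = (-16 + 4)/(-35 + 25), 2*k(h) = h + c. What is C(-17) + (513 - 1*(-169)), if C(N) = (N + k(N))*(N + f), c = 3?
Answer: 5306/5 ≈ 1061.2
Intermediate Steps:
k(h) = 3/2 + h/2 (k(h) = (h + 3)/2 = (3 + h)/2 = 3/2 + h/2)
f = 6/5 (f = -12/(-10) = -12*(-1/10) = 6/5 ≈ 1.2000)
C(N) = (3/2 + 3*N/2)*(6/5 + N) (C(N) = (N + (3/2 + N/2))*(N + 6/5) = (3/2 + 3*N/2)*(6/5 + N))
C(-17) + (513 - 1*(-169)) = (9/5 + (3/2)*(-17)**2 + (33/10)*(-17)) + (513 - 1*(-169)) = (9/5 + (3/2)*289 - 561/10) + (513 + 169) = (9/5 + 867/2 - 561/10) + 682 = 1896/5 + 682 = 5306/5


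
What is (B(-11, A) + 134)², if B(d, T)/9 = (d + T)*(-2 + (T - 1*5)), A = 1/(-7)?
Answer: 1736055556/2401 ≈ 7.2306e+5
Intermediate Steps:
A = -⅐ ≈ -0.14286
B(d, T) = 9*(-7 + T)*(T + d) (B(d, T) = 9*((d + T)*(-2 + (T - 1*5))) = 9*((T + d)*(-2 + (T - 5))) = 9*((T + d)*(-2 + (-5 + T))) = 9*((T + d)*(-7 + T)) = 9*((-7 + T)*(T + d)) = 9*(-7 + T)*(T + d))
(B(-11, A) + 134)² = ((-63*(-⅐) - 63*(-11) + 9*(-⅐)² + 9*(-⅐)*(-11)) + 134)² = ((9 + 693 + 9*(1/49) + 99/7) + 134)² = ((9 + 693 + 9/49 + 99/7) + 134)² = (35100/49 + 134)² = (41666/49)² = 1736055556/2401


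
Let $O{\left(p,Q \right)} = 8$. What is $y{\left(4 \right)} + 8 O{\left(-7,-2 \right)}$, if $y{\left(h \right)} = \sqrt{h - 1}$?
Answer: $64 + \sqrt{3} \approx 65.732$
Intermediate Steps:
$y{\left(h \right)} = \sqrt{-1 + h}$
$y{\left(4 \right)} + 8 O{\left(-7,-2 \right)} = \sqrt{-1 + 4} + 8 \cdot 8 = \sqrt{3} + 64 = 64 + \sqrt{3}$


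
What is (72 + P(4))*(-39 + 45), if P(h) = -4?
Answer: 408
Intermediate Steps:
(72 + P(4))*(-39 + 45) = (72 - 4)*(-39 + 45) = 68*6 = 408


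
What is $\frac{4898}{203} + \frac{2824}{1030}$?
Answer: $\frac{2809106}{104545} \approx 26.87$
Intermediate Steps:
$\frac{4898}{203} + \frac{2824}{1030} = 4898 \cdot \frac{1}{203} + 2824 \cdot \frac{1}{1030} = \frac{4898}{203} + \frac{1412}{515} = \frac{2809106}{104545}$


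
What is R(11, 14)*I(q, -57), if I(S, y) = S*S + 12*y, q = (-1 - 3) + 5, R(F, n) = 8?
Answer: -5464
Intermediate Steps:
q = 1 (q = -4 + 5 = 1)
I(S, y) = S² + 12*y
R(11, 14)*I(q, -57) = 8*(1² + 12*(-57)) = 8*(1 - 684) = 8*(-683) = -5464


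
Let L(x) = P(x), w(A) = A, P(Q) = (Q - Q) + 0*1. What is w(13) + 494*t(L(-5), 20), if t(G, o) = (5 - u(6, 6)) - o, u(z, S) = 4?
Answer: -9373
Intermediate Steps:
P(Q) = 0 (P(Q) = 0 + 0 = 0)
L(x) = 0
t(G, o) = 1 - o (t(G, o) = (5 - 1*4) - o = (5 - 4) - o = 1 - o)
w(13) + 494*t(L(-5), 20) = 13 + 494*(1 - 1*20) = 13 + 494*(1 - 20) = 13 + 494*(-19) = 13 - 9386 = -9373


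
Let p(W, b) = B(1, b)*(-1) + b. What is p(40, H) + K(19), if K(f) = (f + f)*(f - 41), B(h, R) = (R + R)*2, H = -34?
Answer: -734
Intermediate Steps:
B(h, R) = 4*R (B(h, R) = (2*R)*2 = 4*R)
K(f) = 2*f*(-41 + f) (K(f) = (2*f)*(-41 + f) = 2*f*(-41 + f))
p(W, b) = -3*b (p(W, b) = (4*b)*(-1) + b = -4*b + b = -3*b)
p(40, H) + K(19) = -3*(-34) + 2*19*(-41 + 19) = 102 + 2*19*(-22) = 102 - 836 = -734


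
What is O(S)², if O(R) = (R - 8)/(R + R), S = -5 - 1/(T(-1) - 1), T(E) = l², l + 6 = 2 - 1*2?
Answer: 3249/1936 ≈ 1.6782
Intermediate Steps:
l = -6 (l = -6 + (2 - 1*2) = -6 + (2 - 2) = -6 + 0 = -6)
T(E) = 36 (T(E) = (-6)² = 36)
S = -176/35 (S = -5 - 1/(36 - 1) = -5 - 1/35 = -176/35 ≈ -5.0286)
O(R) = (-8 + R)/(2*R) (O(R) = (-8 + R)/((2*R)) = (-8 + R)*(1/(2*R)) = (-8 + R)/(2*R))
O(S)² = ((-8 - 176/35)/(2*(-176/35)))² = ((½)*(-35/176)*(-456/35))² = (57/44)² = 3249/1936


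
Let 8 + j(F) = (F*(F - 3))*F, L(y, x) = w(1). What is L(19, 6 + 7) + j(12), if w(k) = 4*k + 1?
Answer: 1293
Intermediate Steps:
w(k) = 1 + 4*k
L(y, x) = 5 (L(y, x) = 1 + 4*1 = 1 + 4 = 5)
j(F) = -8 + F²*(-3 + F) (j(F) = -8 + (F*(F - 3))*F = -8 + (F*(-3 + F))*F = -8 + F²*(-3 + F))
L(19, 6 + 7) + j(12) = 5 + (-8 + 12³ - 3*12²) = 5 + (-8 + 1728 - 3*144) = 5 + (-8 + 1728 - 432) = 5 + 1288 = 1293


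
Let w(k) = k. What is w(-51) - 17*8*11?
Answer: -1547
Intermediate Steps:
w(-51) - 17*8*11 = -51 - 17*8*11 = -51 - 136*11 = -51 - 1*1496 = -51 - 1496 = -1547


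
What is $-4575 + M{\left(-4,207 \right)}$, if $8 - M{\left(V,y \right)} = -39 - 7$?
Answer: $-4521$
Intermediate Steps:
$M{\left(V,y \right)} = 54$ ($M{\left(V,y \right)} = 8 - \left(-39 - 7\right) = 8 - -46 = 8 + 46 = 54$)
$-4575 + M{\left(-4,207 \right)} = -4575 + 54 = -4521$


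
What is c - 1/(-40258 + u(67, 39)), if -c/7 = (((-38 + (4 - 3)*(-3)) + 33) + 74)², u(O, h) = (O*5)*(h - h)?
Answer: -1227546935/40258 ≈ -30492.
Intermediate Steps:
u(O, h) = 0 (u(O, h) = (5*O)*0 = 0)
c = -30492 (c = -7*(((-38 + (4 - 3)*(-3)) + 33) + 74)² = -7*(((-38 + 1*(-3)) + 33) + 74)² = -7*(((-38 - 3) + 33) + 74)² = -7*((-41 + 33) + 74)² = -7*(-8 + 74)² = -7*66² = -7*4356 = -30492)
c - 1/(-40258 + u(67, 39)) = -30492 - 1/(-40258 + 0) = -30492 - 1/(-40258) = -30492 - 1*(-1/40258) = -30492 + 1/40258 = -1227546935/40258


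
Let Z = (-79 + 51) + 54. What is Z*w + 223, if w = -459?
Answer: -11711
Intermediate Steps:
Z = 26 (Z = -28 + 54 = 26)
Z*w + 223 = 26*(-459) + 223 = -11934 + 223 = -11711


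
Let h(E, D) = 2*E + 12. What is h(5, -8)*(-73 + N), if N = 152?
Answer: 1738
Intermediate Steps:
h(E, D) = 12 + 2*E
h(5, -8)*(-73 + N) = (12 + 2*5)*(-73 + 152) = (12 + 10)*79 = 22*79 = 1738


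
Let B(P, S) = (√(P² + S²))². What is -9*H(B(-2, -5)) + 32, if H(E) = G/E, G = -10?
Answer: 1018/29 ≈ 35.103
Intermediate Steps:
B(P, S) = P² + S²
H(E) = -10/E
-9*H(B(-2, -5)) + 32 = -(-90)/((-2)² + (-5)²) + 32 = -(-90)/(4 + 25) + 32 = -(-90)/29 + 32 = -9*(-10/29) + 32 = 90/29 + 32 = 1018/29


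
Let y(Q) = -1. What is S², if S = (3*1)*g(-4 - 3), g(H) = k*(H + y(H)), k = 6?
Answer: 20736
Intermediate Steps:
g(H) = -6 + 6*H (g(H) = 6*(H - 1) = 6*(-1 + H) = -6 + 6*H)
S = -144 (S = (3*1)*(-6 + 6*(-4 - 3)) = 3*(-6 + 6*(-7)) = 3*(-6 - 42) = 3*(-48) = -144)
S² = (-144)² = 20736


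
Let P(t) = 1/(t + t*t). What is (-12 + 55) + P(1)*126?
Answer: 106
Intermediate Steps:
P(t) = 1/(t + t²)
(-12 + 55) + P(1)*126 = (-12 + 55) + (1/(1*(1 + 1)))*126 = 43 + (1/2)*126 = 43 + (1*(½))*126 = 43 + (½)*126 = 43 + 63 = 106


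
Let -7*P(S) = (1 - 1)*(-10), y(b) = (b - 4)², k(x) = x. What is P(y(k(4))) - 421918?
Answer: -421918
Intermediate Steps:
y(b) = (-4 + b)²
P(S) = 0 (P(S) = -(1 - 1)*(-10)/7 = -0*(-10) = -⅐*0 = 0)
P(y(k(4))) - 421918 = 0 - 421918 = -421918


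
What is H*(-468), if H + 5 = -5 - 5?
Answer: 7020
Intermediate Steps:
H = -15 (H = -5 + (-5 - 5) = -5 - 10 = -15)
H*(-468) = -15*(-468) = 7020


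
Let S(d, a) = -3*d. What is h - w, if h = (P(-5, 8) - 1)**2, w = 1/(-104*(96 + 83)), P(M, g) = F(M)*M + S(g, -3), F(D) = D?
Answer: 1/18616 ≈ 5.3717e-5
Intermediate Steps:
P(M, g) = M**2 - 3*g (P(M, g) = M*M - 3*g = M**2 - 3*g)
w = -1/18616 (w = 1/(-104*179) = 1/(-18616) = -1/18616 ≈ -5.3717e-5)
h = 0 (h = (((-5)**2 - 3*8) - 1)**2 = ((25 - 24) - 1)**2 = (1 - 1)**2 = 0**2 = 0)
h - w = 0 - 1*(-1/18616) = 0 + 1/18616 = 1/18616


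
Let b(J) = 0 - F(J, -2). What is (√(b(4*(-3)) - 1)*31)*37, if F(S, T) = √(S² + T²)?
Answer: 1147*√(-1 - 2*√37) ≈ 4161.8*I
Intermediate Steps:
b(J) = -√(4 + J²) (b(J) = 0 - √(J² + (-2)²) = 0 - √(J² + 4) = 0 - √(4 + J²) = -√(4 + J²))
(√(b(4*(-3)) - 1)*31)*37 = (√(-√(4 + (4*(-3))²) - 1)*31)*37 = (√(-√(4 + (-12)²) - 1)*31)*37 = (√(-√(4 + 144) - 1)*31)*37 = (√(-√148 - 1)*31)*37 = (√(-2*√37 - 1)*31)*37 = (√(-1 - 2*√37)*31)*37 = (31*√(-1 - 2*√37))*37 = 1147*√(-1 - 2*√37)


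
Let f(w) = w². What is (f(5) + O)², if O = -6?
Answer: 361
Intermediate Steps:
(f(5) + O)² = (5² - 6)² = (25 - 6)² = 19² = 361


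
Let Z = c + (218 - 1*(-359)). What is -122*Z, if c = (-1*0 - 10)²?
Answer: -82594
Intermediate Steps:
c = 100 (c = (0 - 10)² = (-10)² = 100)
Z = 677 (Z = 100 + (218 - 1*(-359)) = 100 + (218 + 359) = 100 + 577 = 677)
-122*Z = -122*677 = -82594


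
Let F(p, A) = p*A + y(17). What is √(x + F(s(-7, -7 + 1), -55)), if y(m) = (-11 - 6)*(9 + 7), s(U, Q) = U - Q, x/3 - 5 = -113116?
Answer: 5*I*√13582 ≈ 582.71*I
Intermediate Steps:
x = -339333 (x = 15 + 3*(-113116) = 15 - 339348 = -339333)
y(m) = -272 (y(m) = -17*16 = -272)
F(p, A) = -272 + A*p (F(p, A) = p*A - 272 = A*p - 272 = -272 + A*p)
√(x + F(s(-7, -7 + 1), -55)) = √(-339333 + (-272 - 55*(-7 - (-7 + 1)))) = √(-339333 + (-272 - 55*(-7 - 1*(-6)))) = √(-339333 + (-272 - 55*(-7 + 6))) = √(-339333 + (-272 - 55*(-1))) = √(-339333 + (-272 + 55)) = √(-339333 - 217) = √(-339550) = 5*I*√13582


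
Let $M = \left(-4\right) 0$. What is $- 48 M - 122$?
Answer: $-122$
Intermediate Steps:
$M = 0$
$- 48 M - 122 = \left(-48\right) 0 - 122 = 0 - 122 = -122$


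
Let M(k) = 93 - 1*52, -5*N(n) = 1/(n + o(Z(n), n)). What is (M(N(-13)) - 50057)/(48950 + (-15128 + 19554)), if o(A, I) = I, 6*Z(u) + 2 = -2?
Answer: -521/556 ≈ -0.93705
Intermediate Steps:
Z(u) = -⅔ (Z(u) = -⅓ + (⅙)*(-2) = -⅓ - ⅓ = -⅔)
N(n) = -1/(10*n) (N(n) = -1/(5*(n + n)) = -1/(2*n)/5 = -1/(10*n))
M(k) = 41 (M(k) = 93 - 52 = 41)
(M(N(-13)) - 50057)/(48950 + (-15128 + 19554)) = (41 - 50057)/(48950 + (-15128 + 19554)) = -50016/(48950 + 4426) = -50016/53376 = -50016*1/53376 = -521/556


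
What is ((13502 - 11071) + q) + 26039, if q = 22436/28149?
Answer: 801424466/28149 ≈ 28471.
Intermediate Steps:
q = 22436/28149 (q = 22436*(1/28149) = 22436/28149 ≈ 0.79704)
((13502 - 11071) + q) + 26039 = ((13502 - 11071) + 22436/28149) + 26039 = (2431 + 22436/28149) + 26039 = 68452655/28149 + 26039 = 801424466/28149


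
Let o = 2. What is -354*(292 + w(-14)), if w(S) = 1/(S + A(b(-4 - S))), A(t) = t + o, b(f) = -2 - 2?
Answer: -826767/8 ≈ -1.0335e+5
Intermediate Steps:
b(f) = -4
A(t) = 2 + t (A(t) = t + 2 = 2 + t)
w(S) = 1/(-2 + S) (w(S) = 1/(S + (2 - 4)) = 1/(S - 2) = 1/(-2 + S))
-354*(292 + w(-14)) = -354*(292 + 1/(-2 - 14)) = -354*(292 + 1/(-16)) = -354*(292 - 1/16) = -354*4671/16 = -826767/8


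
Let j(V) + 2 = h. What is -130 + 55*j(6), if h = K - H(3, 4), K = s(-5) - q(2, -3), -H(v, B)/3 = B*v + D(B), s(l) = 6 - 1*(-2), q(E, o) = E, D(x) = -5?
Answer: 1245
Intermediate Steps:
s(l) = 8 (s(l) = 6 + 2 = 8)
H(v, B) = 15 - 3*B*v (H(v, B) = -3*(B*v - 5) = -3*(-5 + B*v) = 15 - 3*B*v)
K = 6 (K = 8 - 1*2 = 8 - 2 = 6)
h = 27 (h = 6 - (15 - 3*4*3) = 6 - (15 - 36) = 6 - 1*(-21) = 6 + 21 = 27)
j(V) = 25 (j(V) = -2 + 27 = 25)
-130 + 55*j(6) = -130 + 55*25 = -130 + 1375 = 1245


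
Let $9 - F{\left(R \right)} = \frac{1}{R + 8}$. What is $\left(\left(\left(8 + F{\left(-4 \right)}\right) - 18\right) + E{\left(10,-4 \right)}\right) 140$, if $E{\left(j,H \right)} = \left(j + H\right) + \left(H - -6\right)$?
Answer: $945$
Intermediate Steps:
$F{\left(R \right)} = 9 - \frac{1}{8 + R}$ ($F{\left(R \right)} = 9 - \frac{1}{R + 8} = 9 - \frac{1}{8 + R}$)
$E{\left(j,H \right)} = 6 + j + 2 H$ ($E{\left(j,H \right)} = \left(H + j\right) + \left(H + 6\right) = \left(H + j\right) + \left(6 + H\right) = 6 + j + 2 H$)
$\left(\left(\left(8 + F{\left(-4 \right)}\right) - 18\right) + E{\left(10,-4 \right)}\right) 140 = \left(\left(\left(8 + \frac{71 + 9 \left(-4\right)}{8 - 4}\right) - 18\right) + \left(6 + 10 + 2 \left(-4\right)\right)\right) 140 = \left(\left(\left(8 + \frac{71 - 36}{4}\right) - 18\right) + \left(6 + 10 - 8\right)\right) 140 = \left(\left(\left(8 + \frac{1}{4} \cdot 35\right) - 18\right) + 8\right) 140 = \left(\left(\left(8 + \frac{35}{4}\right) - 18\right) + 8\right) 140 = \left(\left(\frac{67}{4} - 18\right) + 8\right) 140 = \left(- \frac{5}{4} + 8\right) 140 = \frac{27}{4} \cdot 140 = 945$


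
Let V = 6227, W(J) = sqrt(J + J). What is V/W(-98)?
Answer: -6227*I/14 ≈ -444.79*I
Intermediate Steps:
W(J) = sqrt(2)*sqrt(J) (W(J) = sqrt(2*J) = sqrt(2)*sqrt(J))
V/W(-98) = 6227/((sqrt(2)*sqrt(-98))) = 6227/((sqrt(2)*(7*I*sqrt(2)))) = 6227/((14*I)) = 6227*(-I/14) = -6227*I/14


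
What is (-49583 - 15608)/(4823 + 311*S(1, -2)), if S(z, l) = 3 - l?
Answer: -65191/6378 ≈ -10.221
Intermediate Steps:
(-49583 - 15608)/(4823 + 311*S(1, -2)) = (-49583 - 15608)/(4823 + 311*(3 - 1*(-2))) = -65191/(4823 + 311*(3 + 2)) = -65191/(4823 + 311*5) = -65191/(4823 + 1555) = -65191/6378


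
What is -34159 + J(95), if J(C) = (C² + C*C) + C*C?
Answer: -7084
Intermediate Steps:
J(C) = 3*C² (J(C) = (C² + C²) + C² = 2*C² + C² = 3*C²)
-34159 + J(95) = -34159 + 3*95² = -34159 + 3*9025 = -34159 + 27075 = -7084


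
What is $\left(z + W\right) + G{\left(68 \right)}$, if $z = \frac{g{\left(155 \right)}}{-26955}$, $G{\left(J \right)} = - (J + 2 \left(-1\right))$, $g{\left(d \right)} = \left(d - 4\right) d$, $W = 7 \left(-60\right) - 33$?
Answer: $- \frac{2802610}{5391} \approx -519.87$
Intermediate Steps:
$W = -453$ ($W = -420 - 33 = -453$)
$g{\left(d \right)} = d \left(-4 + d\right)$ ($g{\left(d \right)} = \left(-4 + d\right) d = d \left(-4 + d\right)$)
$G{\left(J \right)} = 2 - J$ ($G{\left(J \right)} = - (J - 2) = - (-2 + J) = 2 - J$)
$z = - \frac{4681}{5391}$ ($z = \frac{155 \left(-4 + 155\right)}{-26955} = 155 \cdot 151 \left(- \frac{1}{26955}\right) = 23405 \left(- \frac{1}{26955}\right) = - \frac{4681}{5391} \approx -0.8683$)
$\left(z + W\right) + G{\left(68 \right)} = \left(- \frac{4681}{5391} - 453\right) + \left(2 - 68\right) = - \frac{2446804}{5391} + \left(2 - 68\right) = - \frac{2446804}{5391} - 66 = - \frac{2802610}{5391}$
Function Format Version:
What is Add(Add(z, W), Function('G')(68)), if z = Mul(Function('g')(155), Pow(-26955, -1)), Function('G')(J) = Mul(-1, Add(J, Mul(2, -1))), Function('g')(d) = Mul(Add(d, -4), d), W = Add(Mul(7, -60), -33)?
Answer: Rational(-2802610, 5391) ≈ -519.87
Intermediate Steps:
W = -453 (W = Add(-420, -33) = -453)
Function('g')(d) = Mul(d, Add(-4, d)) (Function('g')(d) = Mul(Add(-4, d), d) = Mul(d, Add(-4, d)))
Function('G')(J) = Add(2, Mul(-1, J)) (Function('G')(J) = Mul(-1, Add(J, -2)) = Mul(-1, Add(-2, J)) = Add(2, Mul(-1, J)))
z = Rational(-4681, 5391) (z = Mul(Mul(155, Add(-4, 155)), Pow(-26955, -1)) = Mul(Mul(155, 151), Rational(-1, 26955)) = Mul(23405, Rational(-1, 26955)) = Rational(-4681, 5391) ≈ -0.86830)
Add(Add(z, W), Function('G')(68)) = Add(Add(Rational(-4681, 5391), -453), Add(2, Mul(-1, 68))) = Add(Rational(-2446804, 5391), Add(2, -68)) = Add(Rational(-2446804, 5391), -66) = Rational(-2802610, 5391)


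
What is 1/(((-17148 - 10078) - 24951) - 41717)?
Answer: -1/93894 ≈ -1.0650e-5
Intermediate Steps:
1/(((-17148 - 10078) - 24951) - 41717) = 1/((-27226 - 24951) - 41717) = 1/(-52177 - 41717) = 1/(-93894) = -1/93894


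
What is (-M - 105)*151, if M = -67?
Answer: -5738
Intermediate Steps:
(-M - 105)*151 = (-1*(-67) - 105)*151 = (67 - 105)*151 = -38*151 = -5738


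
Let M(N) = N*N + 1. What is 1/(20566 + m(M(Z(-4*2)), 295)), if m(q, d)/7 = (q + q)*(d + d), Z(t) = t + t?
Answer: 1/2143386 ≈ 4.6655e-7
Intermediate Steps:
Z(t) = 2*t
M(N) = 1 + N² (M(N) = N² + 1 = 1 + N²)
m(q, d) = 28*d*q (m(q, d) = 7*((q + q)*(d + d)) = 7*((2*q)*(2*d)) = 7*(4*d*q) = 28*d*q)
1/(20566 + m(M(Z(-4*2)), 295)) = 1/(20566 + 28*295*(1 + (2*(-4*2))²)) = 1/(20566 + 28*295*(1 + (2*(-8))²)) = 1/(20566 + 28*295*(1 + (-16)²)) = 1/(20566 + 28*295*(1 + 256)) = 1/(20566 + 28*295*257) = 1/(20566 + 2122820) = 1/2143386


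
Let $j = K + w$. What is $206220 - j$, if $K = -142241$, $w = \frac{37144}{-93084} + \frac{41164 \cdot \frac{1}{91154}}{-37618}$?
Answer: $\frac{6951542206302107942}{19949246100903} \approx 3.4846 \cdot 10^{5}$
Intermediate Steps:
$w = - \frac{7960735347659}{19949246100903}$ ($w = 37144 \left(- \frac{1}{93084}\right) + 41164 \cdot \frac{1}{91154} \left(- \frac{1}{37618}\right) = - \frac{9286}{23271} + \frac{20582}{45577} \left(- \frac{1}{37618}\right) = - \frac{9286}{23271} - \frac{10291}{857257793} = - \frac{7960735347659}{19949246100903} \approx -0.39905$)
$j = - \frac{2837608675373891282}{19949246100903}$ ($j = -142241 - \frac{7960735347659}{19949246100903} = - \frac{2837608675373891282}{19949246100903} \approx -1.4224 \cdot 10^{5}$)
$206220 - j = 206220 - - \frac{2837608675373891282}{19949246100903} = 206220 + \frac{2837608675373891282}{19949246100903} = \frac{6951542206302107942}{19949246100903}$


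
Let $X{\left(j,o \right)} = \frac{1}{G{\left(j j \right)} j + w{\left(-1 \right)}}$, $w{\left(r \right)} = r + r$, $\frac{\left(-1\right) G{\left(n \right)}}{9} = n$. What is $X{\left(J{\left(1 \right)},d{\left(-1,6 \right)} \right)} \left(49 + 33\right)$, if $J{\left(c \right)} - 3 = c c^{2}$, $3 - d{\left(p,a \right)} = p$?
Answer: $- \frac{41}{289} \approx -0.14187$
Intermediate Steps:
$d{\left(p,a \right)} = 3 - p$
$G{\left(n \right)} = - 9 n$
$J{\left(c \right)} = 3 + c^{3}$ ($J{\left(c \right)} = 3 + c c^{2} = 3 + c^{3}$)
$w{\left(r \right)} = 2 r$
$X{\left(j,o \right)} = \frac{1}{-2 - 9 j^{3}}$ ($X{\left(j,o \right)} = \frac{1}{- 9 j j j + 2 \left(-1\right)} = \frac{1}{- 9 j^{2} j - 2} = \frac{1}{- 9 j^{3} - 2} = \frac{1}{-2 - 9 j^{3}}$)
$X{\left(J{\left(1 \right)},d{\left(-1,6 \right)} \right)} \left(49 + 33\right) = \frac{49 + 33}{-2 - 9 \left(3 + 1^{3}\right)^{3}} = \frac{1}{-2 - 9 \left(3 + 1\right)^{3}} \cdot 82 = \frac{1}{-2 - 9 \cdot 4^{3}} \cdot 82 = \frac{1}{-2 - 576} \cdot 82 = \frac{1}{-578} \cdot 82 = \left(- \frac{1}{578}\right) 82 = - \frac{41}{289}$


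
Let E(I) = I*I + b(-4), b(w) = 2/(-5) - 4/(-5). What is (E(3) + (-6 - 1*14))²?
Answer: 2809/25 ≈ 112.36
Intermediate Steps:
b(w) = ⅖ (b(w) = 2*(-⅕) - 4*(-⅕) = -⅖ + ⅘ = ⅖)
E(I) = ⅖ + I² (E(I) = I*I + ⅖ = I² + ⅖ = ⅖ + I²)
(E(3) + (-6 - 1*14))² = ((⅖ + 3²) + (-6 - 1*14))² = ((⅖ + 9) + (-6 - 14))² = (47/5 - 20)² = (-53/5)² = 2809/25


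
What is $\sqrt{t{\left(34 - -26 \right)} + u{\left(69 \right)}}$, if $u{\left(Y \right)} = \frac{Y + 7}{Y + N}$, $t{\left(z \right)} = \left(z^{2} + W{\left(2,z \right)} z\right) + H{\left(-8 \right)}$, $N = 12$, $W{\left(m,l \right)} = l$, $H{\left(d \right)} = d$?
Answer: $\frac{2 \sqrt{145657}}{9} \approx 84.811$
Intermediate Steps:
$t{\left(z \right)} = -8 + 2 z^{2}$ ($t{\left(z \right)} = \left(z^{2} + z z\right) - 8 = \left(z^{2} + z^{2}\right) - 8 = 2 z^{2} - 8 = -8 + 2 z^{2}$)
$u{\left(Y \right)} = \frac{7 + Y}{12 + Y}$ ($u{\left(Y \right)} = \frac{Y + 7}{Y + 12} = \frac{7 + Y}{12 + Y}$)
$\sqrt{t{\left(34 - -26 \right)} + u{\left(69 \right)}} = \sqrt{\left(-8 + 2 \left(34 - -26\right)^{2}\right) + \frac{7 + 69}{12 + 69}} = \sqrt{\left(-8 + 2 \left(34 + 26\right)^{2}\right) + \frac{1}{81} \cdot 76} = \sqrt{\left(-8 + 2 \cdot 60^{2}\right) + \frac{1}{81} \cdot 76} = \sqrt{\left(-8 + 2 \cdot 3600\right) + \frac{76}{81}} = \sqrt{\left(-8 + 7200\right) + \frac{76}{81}} = \sqrt{7192 + \frac{76}{81}} = \sqrt{\frac{582628}{81}} = \frac{2 \sqrt{145657}}{9}$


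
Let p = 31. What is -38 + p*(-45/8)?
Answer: -1699/8 ≈ -212.38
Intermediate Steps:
-38 + p*(-45/8) = -38 + 31*(-45/8) = -38 - 1395/8 = -1699/8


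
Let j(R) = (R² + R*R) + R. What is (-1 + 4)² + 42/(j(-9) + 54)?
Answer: 635/69 ≈ 9.2029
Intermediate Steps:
j(R) = R + 2*R² (j(R) = (R² + R²) + R = 2*R² + R = R + 2*R²)
(-1 + 4)² + 42/(j(-9) + 54) = (-1 + 4)² + 42/(-9*(1 + 2*(-9)) + 54) = 3² + 42/(-9*(1 - 18) + 54) = 9 + 42/(-9*(-17) + 54) = 9 + 42/(153 + 54) = 9 + 42/207 = 9 + 42*(1/207) = 9 + 14/69 = 635/69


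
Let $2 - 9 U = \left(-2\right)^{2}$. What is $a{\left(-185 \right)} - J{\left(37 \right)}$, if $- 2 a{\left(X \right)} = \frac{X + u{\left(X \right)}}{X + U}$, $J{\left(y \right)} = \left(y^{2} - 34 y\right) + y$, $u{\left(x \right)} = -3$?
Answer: $- \frac{247562}{1667} \approx -148.51$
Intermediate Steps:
$J{\left(y \right)} = y^{2} - 33 y$
$U = - \frac{2}{9}$ ($U = \frac{2}{9} - \frac{\left(-2\right)^{2}}{9} = \frac{2}{9} - \frac{4}{9} = - \frac{2}{9} \approx -0.22222$)
$a{\left(X \right)} = - \frac{-3 + X}{2 \left(- \frac{2}{9} + X\right)}$ ($a{\left(X \right)} = - \frac{\left(X - 3\right) \frac{1}{X - \frac{2}{9}}}{2} = - \frac{\left(-3 + X\right) \frac{1}{- \frac{2}{9} + X}}{2} = - \frac{\frac{1}{- \frac{2}{9} + X} \left(-3 + X\right)}{2} = - \frac{-3 + X}{2 \left(- \frac{2}{9} + X\right)}$)
$a{\left(-185 \right)} - J{\left(37 \right)} = \frac{9 \left(3 - -185\right)}{2 \left(-2 + 9 \left(-185\right)\right)} - 37 \left(-33 + 37\right) = \frac{9 \left(3 + 185\right)}{2 \left(-2 - 1665\right)} - 37 \cdot 4 = \frac{9}{2} \frac{1}{-1667} \cdot 188 - 148 = \frac{9}{2} \left(- \frac{1}{1667}\right) 188 - 148 = - \frac{846}{1667} - 148 = - \frac{247562}{1667}$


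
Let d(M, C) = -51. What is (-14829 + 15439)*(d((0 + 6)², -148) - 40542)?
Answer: -24761730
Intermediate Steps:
(-14829 + 15439)*(d((0 + 6)², -148) - 40542) = (-14829 + 15439)*(-51 - 40542) = 610*(-40593) = -24761730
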